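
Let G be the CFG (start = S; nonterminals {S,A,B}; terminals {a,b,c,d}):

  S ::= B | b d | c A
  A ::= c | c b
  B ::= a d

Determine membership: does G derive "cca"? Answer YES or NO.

CNF form of G:
  S -> T0 A | T1 T3 | T2 T3
  A -> T0 T1 | c
  B -> T2 T3
  T0 -> c
  T1 -> b
  T2 -> a
  T3 -> d

CYK fill:
  cell(0,0) c: {A,T0}  orig:{A}
  cell(1,1) c: {A,T0}  orig:{A}
  cell(2,2) a: {T2}  orig:{}
  cell(0,1) cc: {S}
  cell(1,2) ca: ∅
  cell(0,2) cca: ∅

S ∉ T[0,2] ⇒ NO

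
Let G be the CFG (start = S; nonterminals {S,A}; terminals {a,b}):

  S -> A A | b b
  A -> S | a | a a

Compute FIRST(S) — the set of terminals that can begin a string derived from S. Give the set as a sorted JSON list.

FIRST iteration:
iter 1:
  A via A→a: +{a}
  S via S→A A: +{a}
  S via S→b b: +{b}
  S: {a,b}  A: {a}
iter 2:
  A via A→S: +{b}
  S: {a,b}  A: {a,b}
iter 3: (no change)
  S: {a,b}  A: {a,b}

FIRST(S) = ["a", "b"]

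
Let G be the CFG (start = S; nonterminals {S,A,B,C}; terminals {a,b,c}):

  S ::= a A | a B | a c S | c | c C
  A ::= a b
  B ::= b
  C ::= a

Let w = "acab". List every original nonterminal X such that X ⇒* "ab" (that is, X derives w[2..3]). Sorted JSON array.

CNF form of G:
  S -> T0 A | T0 B | T0 X3 | T2 C | c
  A -> T0 T1
  B -> b
  C -> a
  T0 -> a
  T1 -> b
  T2 -> c
  X3 -> T2 S

CYK table (by increasing span) (cells [i..j] with 2 ≤ i ≤ j ≤ 3 only):
  T[2,2] 'a' = {C,T0}  orig:{C}
  T[3,3] 'b' = {B,T1}  orig:{B}
  T[2,3] 'ab' = {A,S}

Original NTs in T[2,3] deriving "ab": ["A", "S"]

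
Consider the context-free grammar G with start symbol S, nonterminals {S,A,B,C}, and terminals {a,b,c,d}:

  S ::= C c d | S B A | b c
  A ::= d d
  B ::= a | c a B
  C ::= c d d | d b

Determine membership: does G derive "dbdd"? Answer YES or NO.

Convert to CNF:
  S -> C X6 | S X7 | T3 T1
  A -> T0 T0
  B -> T1 X4 | a
  C -> T0 T3 | T1 X5
  T0 -> d
  T1 -> c
  T2 -> a
  T3 -> b
  X4 -> T2 B
  X5 -> T0 T0
  X6 -> T1 T0
  X7 -> B A

CYK table (by increasing span):
  [0..0]={T0}  "d"  orig:{}
  [1..1]={T3}  "b"  orig:{}
  [2..2]={T0}  "d"  orig:{}
  [3..3]={T0}  "d"  orig:{}
  [0..1]={C}  "db"
  [1..2]=∅  "bd"
  [2..3]={A,X5}  "dd"  orig:{A}
  [0..2]=∅  "dbd"
  [1..3]=∅  "bdd"
  [0..3]=∅  "dbdd"

S ∉ T[0,3] ⇒ NO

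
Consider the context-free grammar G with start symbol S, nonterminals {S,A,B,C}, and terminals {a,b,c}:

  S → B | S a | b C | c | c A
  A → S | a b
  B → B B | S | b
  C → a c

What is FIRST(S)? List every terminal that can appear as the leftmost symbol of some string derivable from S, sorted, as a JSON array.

FIRST sets, iterate to fixpoint:
round 1:
  A via A→a b: +{a}
  B via B→b: +{b}
  C via C→a c: +{a}
  S via S→B: +{b}
  S via S→c: +{c}
  FIRST[S]={b,c}  FIRST[A]={a}  FIRST[B]={b}  FIRST[C]={a}
round 2:
  A via A→S: +{b,c}
  B via B→S: +{c}
  FIRST[S]={b,c}  FIRST[A]={a,b,c}  FIRST[B]={b,c}  FIRST[C]={a}
round 3: done
  FIRST[S]={b,c}  FIRST[A]={a,b,c}  FIRST[B]={b,c}  FIRST[C]={a}

FIRST(S) = ["b", "c"]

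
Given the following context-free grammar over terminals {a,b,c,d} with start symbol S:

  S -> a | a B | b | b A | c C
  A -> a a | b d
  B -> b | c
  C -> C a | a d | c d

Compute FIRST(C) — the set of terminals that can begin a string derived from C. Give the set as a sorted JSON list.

FIRST sets, iterate to fixpoint:
[1]
  A via A→a a: +{a}
  A via A→b d: +{b}
  B via B→b: +{b}
  B via B→c: +{c}
  C via C→a d: +{a}
  C via C→c d: +{c}
  S via S→a: +{a}
  S via S→b: +{b}
  S via S→c C: +{c}
  S: {a,b,c}  A: {a,b}  B: {b,c}  C: {a,c}
[2] — fixpoint
  S: {a,b,c}  A: {a,b}  B: {b,c}  C: {a,c}

FIRST(C) = ["a", "c"]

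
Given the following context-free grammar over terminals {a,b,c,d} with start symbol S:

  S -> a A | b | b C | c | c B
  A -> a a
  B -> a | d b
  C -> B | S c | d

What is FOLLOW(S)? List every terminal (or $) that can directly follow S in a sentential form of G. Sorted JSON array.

Compute FIRST by fixpoint:
iter 1:
  A via A→a a: +{a}
  B via B→a: +{a}
  B via B→d b: +{d}
  C via C→B: +{a,d}
  S via S→a A: +{a}
  S via S→b: +{b}
  S via S→c: +{c}
  FIRST[S]={a,b,c}  FIRST[A]={a}  FIRST[B]={a,d}  FIRST[C]={a,d}
iter 2:
  C via C→S c: +{b,c}
  FIRST[S]={a,b,c}  FIRST[A]={a}  FIRST[B]={a,d}  FIRST[C]={a,b,c,d}
iter 3: (stable)
  FIRST[S]={a,b,c}  FIRST[A]={a}  FIRST[B]={a,d}  FIRST[C]={a,b,c,d}

FOLLOW iteration:
initialize: $ ∈ FOLLOW(S)
[1]
  C→S c: FOLLOW(S) ⊇ FIRST(c) = {c}; new: +{c}
  S→a A: FOLLOW(A) ⊇ FOLLOW(S) ⊇ {$,c}; new: +{$,c}
  S→b C: FOLLOW(C) ⊇ FOLLOW(S) ⊇ {$,c}; new: +{$,c}
  S→c B: FOLLOW(B) ⊇ FOLLOW(S) ⊇ {$,c}; new: +{$,c}
  FOLLOW[S]={$,c}  FOLLOW[A]={$,c}  FOLLOW[B]={$,c}  FOLLOW[C]={$,c}
[2] (no change)
  FOLLOW[S]={$,c}  FOLLOW[A]={$,c}  FOLLOW[B]={$,c}  FOLLOW[C]={$,c}

FOLLOW(S) = ["$", "c"]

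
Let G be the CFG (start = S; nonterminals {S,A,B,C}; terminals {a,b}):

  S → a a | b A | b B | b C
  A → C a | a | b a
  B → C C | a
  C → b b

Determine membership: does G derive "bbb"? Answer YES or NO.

Convert to CNF:
  S -> T0 T0 | T1 A | T1 B | T1 C
  A -> C T0 | T1 T0 | a
  B -> C C | a
  C -> T1 T1
  T0 -> a
  T1 -> b

CYK fill:
  cell(0,0) b: {T1}  orig:{}
  cell(1,1) b: {T1}  orig:{}
  cell(2,2) b: {T1}  orig:{}
  cell(0,1) bb: {C}
  cell(1,2) bb: {C}
  cell(0,2) bbb: {S}

S ∈ T[0,2] ⇒ YES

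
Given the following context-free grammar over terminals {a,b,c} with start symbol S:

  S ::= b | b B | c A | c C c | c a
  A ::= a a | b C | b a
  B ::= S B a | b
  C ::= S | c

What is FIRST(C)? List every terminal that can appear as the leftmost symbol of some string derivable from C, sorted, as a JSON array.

FIRST iteration:
round 1:
  A via A→a a: +{a}
  A via A→b C: +{b}
  B via B→b: +{b}
  C via C→c: +{c}
  S via S→b: +{b}
  S via S→c A: +{c}
  FIRST[S]={b,c}  FIRST[A]={a,b}  FIRST[B]={b}  FIRST[C]={c}
round 2:
  B via B→S B a: +{c}
  C via C→S: +{b}
  FIRST[S]={b,c}  FIRST[A]={a,b}  FIRST[B]={b,c}  FIRST[C]={b,c}
round 3: — fixpoint
  FIRST[S]={b,c}  FIRST[A]={a,b}  FIRST[B]={b,c}  FIRST[C]={b,c}

FIRST(C) = ["b", "c"]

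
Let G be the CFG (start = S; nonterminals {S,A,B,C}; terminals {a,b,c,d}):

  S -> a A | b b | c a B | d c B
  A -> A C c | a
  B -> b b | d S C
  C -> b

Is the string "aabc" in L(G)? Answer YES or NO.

Convert to CNF:
  S -> T0 X6 | T1 T1 | T2 X7 | T3 A
  A -> A X4 | a
  B -> T1 T1 | T2 X5
  C -> b
  T0 -> c
  T1 -> b
  T2 -> d
  T3 -> a
  X4 -> C T0
  X5 -> S C
  X6 -> T3 B
  X7 -> T0 B

Fill CYK table bottom-up:
  T[0,0] 'a' = {A,T3}  orig:{A}
  T[1,1] 'a' = {A,T3}  orig:{A}
  T[2,2] 'b' = {C,T1}  orig:{C}
  T[3,3] 'c' = {T0}  orig:{}
  T[0,1] 'aa' = {S}
  T[1,2] 'ab' = ∅
  T[2,3] 'bc' = {X4}  orig:{}
  T[0,2] 'aab' = {X5}  orig:{}
  T[1,3] 'abc' = {A}
  T[0,3] 'aabc' = {S}

S ∈ T[0,3] ⇒ YES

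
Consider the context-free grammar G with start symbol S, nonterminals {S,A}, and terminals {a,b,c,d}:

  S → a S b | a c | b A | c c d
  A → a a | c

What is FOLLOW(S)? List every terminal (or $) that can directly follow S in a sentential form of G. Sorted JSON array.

FIRST iteration:
[1]
  A via A→a a: +{a}
  A via A→c: +{c}
  S via S→a S b: +{a}
  S via S→b A: +{b}
  S via S→c c d: +{c}
  FIRST[S]={a,b,c}  FIRST[A]={a,c}
[2] done
  FIRST[S]={a,b,c}  FIRST[A]={a,c}

Compute FOLLOW by fixpoint:
seed FOLLOW(S) with $
[1]
  S→a S b: FOLLOW(S) ⊇ FIRST(b) = {b}; new: +{b}
  S→b A: FOLLOW(A) ⊇ FOLLOW(S) ⊇ {$,b}; new: +{$,b}
  S: {$,b}  A: {$,b}
[2] done
  S: {$,b}  A: {$,b}

FOLLOW(S) = ["$", "b"]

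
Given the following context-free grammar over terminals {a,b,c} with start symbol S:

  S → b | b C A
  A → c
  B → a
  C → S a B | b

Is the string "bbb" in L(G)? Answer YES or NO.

Convert to CNF:
  S -> T1 X3 | b
  A -> c
  B -> a
  C -> S X2 | b
  T0 -> a
  T1 -> b
  X2 -> T0 B
  X3 -> C A

CYK fill:
  cell(0,0) b: {C,S,T1}  orig:{C,S}
  cell(1,1) b: {C,S,T1}  orig:{C,S}
  cell(2,2) b: {C,S,T1}  orig:{C,S}
  cell(0,1) bb: ∅
  cell(1,2) bb: ∅
  cell(0,2) bbb: ∅

S ∉ T[0,2] ⇒ NO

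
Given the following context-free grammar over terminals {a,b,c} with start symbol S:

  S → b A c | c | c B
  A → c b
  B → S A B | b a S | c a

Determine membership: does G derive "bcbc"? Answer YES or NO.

CNF form of G:
  S -> T0 B | T1 X5 | c
  A -> T0 T1
  B -> S X3 | T0 T2 | T1 X4
  T0 -> c
  T1 -> b
  T2 -> a
  X3 -> A B
  X4 -> T2 S
  X5 -> A T0

Fill CYK table bottom-up:
  [0..0]={T1}  "b"  orig:{}
  [1..1]={S,T0}  "c"  orig:{S}
  [2..2]={T1}  "b"  orig:{}
  [3..3]={S,T0}  "c"  orig:{S}
  [0..1]=∅  "bc"
  [1..2]={A}  "cb"
  [2..3]=∅  "bc"
  [0..2]=∅  "bcb"
  [1..3]={X5}  "cbc"  orig:{}
  [0..3]={S}  "bcbc"

S ∈ T[0,3] ⇒ YES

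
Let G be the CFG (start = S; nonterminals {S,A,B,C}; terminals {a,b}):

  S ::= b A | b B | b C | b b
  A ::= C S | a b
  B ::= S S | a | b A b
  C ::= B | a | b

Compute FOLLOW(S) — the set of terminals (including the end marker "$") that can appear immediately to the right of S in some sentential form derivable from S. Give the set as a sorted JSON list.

FIRST iteration:
pass 1:
  A via A→a b: +{a}
  B via B→a: +{a}
  B via B→b A b: +{b}
  C via C→B: +{a,b}
  S via S→b A: +{b}
  FIRST(S)={b}  FIRST(A)={a}  FIRST(B)={a,b}  FIRST(C)={a,b}
pass 2:
  A via A→C S: +{b}
  FIRST(S)={b}  FIRST(A)={a,b}  FIRST(B)={a,b}  FIRST(C)={a,b}
pass 3: done
  FIRST(S)={b}  FIRST(A)={a,b}  FIRST(B)={a,b}  FIRST(C)={a,b}

FOLLOW sets:
FOLLOW(S) := {$}
round 1:
  A→C S: FOLLOW(C) ⊇ FIRST(S) = {b}; new: +{b}
  B→S S: FOLLOW(S) ⊇ FIRST(S) = {b}; new: +{b}
  B→b A b: FOLLOW(A) ⊇ FIRST(b) = {b}; new: +{b}
  C→B: FOLLOW(B) ⊇ FOLLOW(C) ⊇ {b}; new: +{b}
  S→b A: FOLLOW(A) ⊇ FOLLOW(S) ⊇ {$,b}; new: +{$}
  S→b B: FOLLOW(B) ⊇ FOLLOW(S) ⊇ {$,b}; new: +{$}
  S→b C: FOLLOW(C) ⊇ FOLLOW(S) ⊇ {$,b}; new: +{$}
  FOLLOW(S)={$,b}  FOLLOW(A)={$,b}  FOLLOW(B)={$,b}  FOLLOW(C)={$,b}
round 2: done
  FOLLOW(S)={$,b}  FOLLOW(A)={$,b}  FOLLOW(B)={$,b}  FOLLOW(C)={$,b}

FOLLOW(S) = ["$", "b"]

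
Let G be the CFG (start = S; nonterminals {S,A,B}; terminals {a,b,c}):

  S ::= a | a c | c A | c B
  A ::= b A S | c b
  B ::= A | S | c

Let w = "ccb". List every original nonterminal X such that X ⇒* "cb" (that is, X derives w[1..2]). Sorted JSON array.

Convert to CNF:
  S -> T1 A | T1 B | T2 T1 | a
  A -> T0 X3 | T1 T0
  B -> T0 X4 | T1 A | T1 B | T1 T0 | T2 T1 | a | c
  T0 -> b
  T1 -> c
  T2 -> a
  X3 -> A S
  X4 -> A S

CYK table (by increasing span) — only the sub-triangle for w[1..2]:
  T[1,1] 'c' = {B,T1}  orig:{B}
  T[2,2] 'b' = {T0}  orig:{}
  T[1,2] 'cb' = {A,B}

Original NTs in T[1,2] deriving "cb": ["A", "B"]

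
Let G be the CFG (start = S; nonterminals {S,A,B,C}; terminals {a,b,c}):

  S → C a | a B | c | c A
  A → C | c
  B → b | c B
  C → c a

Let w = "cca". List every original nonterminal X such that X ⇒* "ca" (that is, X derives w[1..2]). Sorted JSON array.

CNF form of G:
  S -> C T1 | T0 A | T1 B | c
  A -> T0 T1 | c
  B -> T0 B | b
  C -> T0 T1
  T0 -> c
  T1 -> a

CYK fill, restricted to cells inside w[1..2]:
  [1..1]={A,S,T0}  "c"  orig:{A,S}
  [2..2]={T1}  "a"  orig:{}
  [1..2]={A,C}  "ca"

Original NTs in T[1,2] deriving "ca": ["A", "C"]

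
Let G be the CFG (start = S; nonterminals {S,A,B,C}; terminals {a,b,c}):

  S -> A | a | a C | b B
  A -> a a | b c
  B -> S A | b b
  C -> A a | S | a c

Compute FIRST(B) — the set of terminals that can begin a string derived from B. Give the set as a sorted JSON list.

FIRST iteration:
iter 1:
  A via A→a a: +{a}
  A via A→b c: +{b}
  B via B→b b: +{b}
  C via C→A a: +{a,b}
  S via S→A: +{a,b}
  S: {a,b}  A: {a,b}  B: {b}  C: {a,b}
iter 2:
  B via B→S A: +{a}
  S: {a,b}  A: {a,b}  B: {a,b}  C: {a,b}
iter 3: — fixpoint
  S: {a,b}  A: {a,b}  B: {a,b}  C: {a,b}

FIRST(B) = ["a", "b"]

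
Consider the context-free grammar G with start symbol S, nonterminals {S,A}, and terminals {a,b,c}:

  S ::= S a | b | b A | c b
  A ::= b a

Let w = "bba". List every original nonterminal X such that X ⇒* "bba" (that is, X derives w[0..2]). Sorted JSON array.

CNF form of G:
  S -> S T1 | T0 A | T2 T0 | b
  A -> T0 T1
  T0 -> b
  T1 -> a
  T2 -> c

CYK fill, restricted to cells inside w[0..2]:
  T[0,0] 'b' = {S,T0}  orig:{S}
  T[1,1] 'b' = {S,T0}  orig:{S}
  T[2,2] 'a' = {T1}  orig:{}
  T[0,1] 'bb' = ∅
  T[1,2] 'ba' = {A,S}
  T[0,2] 'bba' = {S}

Original NTs in T[0,2] deriving "bba": ["S"]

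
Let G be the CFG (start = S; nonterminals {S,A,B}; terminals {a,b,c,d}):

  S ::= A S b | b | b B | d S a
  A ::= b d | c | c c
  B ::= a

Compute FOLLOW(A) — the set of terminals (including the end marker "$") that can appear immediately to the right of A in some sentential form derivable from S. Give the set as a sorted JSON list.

FIRST iteration:
round 1:
  A via A→b d: +{b}
  A via A→c: +{c}
  B via B→a: +{a}
  S via S→A S b: +{b,c}
  S via S→d S a: +{d}
  FIRST[S]={b,c,d}  FIRST[A]={b,c}  FIRST[B]={a}
round 2: done
  FIRST[S]={b,c,d}  FIRST[A]={b,c}  FIRST[B]={a}

FOLLOW iteration:
seed FOLLOW(S) with $
iter 1:
  S→A S b: FOLLOW(A) ⊇ FIRST(S) = {b,c,d}; new: +{b,c,d}
  S→A S b: FOLLOW(S) ⊇ FIRST(b) = {b}; new: +{b}
  S→b B: FOLLOW(B) ⊇ FOLLOW(S) ⊇ {$,b}; new: +{$,b}
  S→d S a: FOLLOW(S) ⊇ FIRST(a) = {a}; new: +{a}
  FOLLOW(S)={$,a,b}  FOLLOW(A)={b,c,d}  FOLLOW(B)={$,b}
iter 2:
  S→b B: FOLLOW(B) ⊇ FOLLOW(S) ⊇ {$,a,b}; new: +{a}
  FOLLOW(S)={$,a,b}  FOLLOW(A)={b,c,d}  FOLLOW(B)={$,a,b}
iter 3: (no change)
  FOLLOW(S)={$,a,b}  FOLLOW(A)={b,c,d}  FOLLOW(B)={$,a,b}

FOLLOW(A) = ["b", "c", "d"]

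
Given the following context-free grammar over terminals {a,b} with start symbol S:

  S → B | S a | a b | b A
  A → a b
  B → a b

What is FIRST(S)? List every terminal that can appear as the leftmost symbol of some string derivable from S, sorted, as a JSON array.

FIRST sets, iterate to fixpoint:
iter 1:
  A via A→a b: +{a}
  B via B→a b: +{a}
  S via S→B: +{a}
  S via S→b A: +{b}
  S: {a,b}  A: {a}  B: {a}
iter 2: done
  S: {a,b}  A: {a}  B: {a}

FIRST(S) = ["a", "b"]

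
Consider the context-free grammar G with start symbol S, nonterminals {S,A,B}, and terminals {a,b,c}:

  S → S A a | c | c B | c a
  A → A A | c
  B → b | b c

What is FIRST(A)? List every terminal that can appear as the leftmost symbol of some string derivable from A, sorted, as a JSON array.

FIRST sets, iterate to fixpoint:
iter 1:
  A via A→c: +{c}
  B via B→b: +{b}
  S via S→c: +{c}
  S: {c}  A: {c}  B: {b}
iter 2: (stable)
  S: {c}  A: {c}  B: {b}

FIRST(A) = ["c"]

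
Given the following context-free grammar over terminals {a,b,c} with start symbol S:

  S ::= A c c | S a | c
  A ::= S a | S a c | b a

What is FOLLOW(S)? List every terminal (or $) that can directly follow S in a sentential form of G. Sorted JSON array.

FIRST iteration:
pass 1:
  A via A→b a: +{b}
  S via S→A c c: +{b}
  S via S→c: +{c}
  S: {b,c}  A: {b}
pass 2:
  A via A→S a: +{c}
  S: {b,c}  A: {b,c}
pass 3: (no change)
  S: {b,c}  A: {b,c}

FOLLOW iteration:
FOLLOW(S) := {$}
[1]
  A→S a: FOLLOW(S) ⊇ FIRST(a) = {a}; new: +{a}
  S→A c c: FOLLOW(A) ⊇ FIRST(c) = {c}; new: +{c}
  S: {$,a}  A: {c}
[2] — fixpoint
  S: {$,a}  A: {c}

FOLLOW(S) = ["$", "a"]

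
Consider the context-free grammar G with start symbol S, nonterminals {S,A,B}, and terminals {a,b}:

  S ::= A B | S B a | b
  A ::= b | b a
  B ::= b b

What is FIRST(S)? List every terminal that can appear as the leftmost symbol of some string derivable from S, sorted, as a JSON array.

Compute FIRST by fixpoint:
iter 1:
  A via A→b: +{b}
  B via B→b b: +{b}
  S via S→A B: +{b}
  FIRST[S]={b}  FIRST[A]={b}  FIRST[B]={b}
iter 2: (stable)
  FIRST[S]={b}  FIRST[A]={b}  FIRST[B]={b}

FIRST(S) = ["b"]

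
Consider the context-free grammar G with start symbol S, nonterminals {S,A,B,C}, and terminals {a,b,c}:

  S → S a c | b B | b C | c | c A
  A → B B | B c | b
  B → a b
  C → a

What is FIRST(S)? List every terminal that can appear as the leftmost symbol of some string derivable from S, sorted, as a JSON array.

Compute FIRST by fixpoint:
pass 1:
  A via A→b: +{b}
  B via B→a b: +{a}
  C via C→a: +{a}
  S via S→b B: +{b}
  S via S→c: +{c}
  FIRST(S)={b,c}  FIRST(A)={b}  FIRST(B)={a}  FIRST(C)={a}
pass 2:
  A via A→B B: +{a}
  FIRST(S)={b,c}  FIRST(A)={a,b}  FIRST(B)={a}  FIRST(C)={a}
pass 3: — fixpoint
  FIRST(S)={b,c}  FIRST(A)={a,b}  FIRST(B)={a}  FIRST(C)={a}

FIRST(S) = ["b", "c"]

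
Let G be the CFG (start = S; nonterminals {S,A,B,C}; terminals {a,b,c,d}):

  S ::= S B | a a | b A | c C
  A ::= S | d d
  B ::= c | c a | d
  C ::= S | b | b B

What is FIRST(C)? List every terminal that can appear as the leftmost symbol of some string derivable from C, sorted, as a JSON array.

FIRST iteration:
[1]
  A via A→d d: +{d}
  B via B→c: +{c}
  B via B→d: +{d}
  C via C→b: +{b}
  S via S→a a: +{a}
  S via S→b A: +{b}
  S via S→c C: +{c}
  FIRST(S)={a,b,c}  FIRST(A)={d}  FIRST(B)={c,d}  FIRST(C)={b}
[2]
  A via A→S: +{a,b,c}
  C via C→S: +{a,c}
  FIRST(S)={a,b,c}  FIRST(A)={a,b,c,d}  FIRST(B)={c,d}  FIRST(C)={a,b,c}
[3] (stable)
  FIRST(S)={a,b,c}  FIRST(A)={a,b,c,d}  FIRST(B)={c,d}  FIRST(C)={a,b,c}

FIRST(C) = ["a", "b", "c"]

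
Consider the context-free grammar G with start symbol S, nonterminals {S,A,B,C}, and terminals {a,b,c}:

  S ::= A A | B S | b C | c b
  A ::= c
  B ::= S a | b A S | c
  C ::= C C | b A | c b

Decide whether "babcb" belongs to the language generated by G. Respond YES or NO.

Convert to CNF:
  S -> A A | B S | T1 C | T2 T1
  A -> c
  B -> S T0 | T1 X3 | c
  C -> C C | T1 A | T2 T1
  T0 -> a
  T1 -> b
  T2 -> c
  X3 -> A S

Fill CYK table bottom-up:
  T[0,0] 'b' = {T1}  orig:{}
  T[1,1] 'a' = {T0}  orig:{}
  T[2,2] 'b' = {T1}  orig:{}
  T[3,3] 'c' = {A,B,T2}  orig:{A,B}
  T[4,4] 'b' = {T1}  orig:{}
  T[0,1] 'ba' = ∅
  T[1,2] 'ab' = ∅
  T[2,3] 'bc' = {C}
  T[3,4] 'cb' = {C,S}
  T[0,2] 'bab' = ∅
  T[1,3] 'abc' = ∅
  T[2,4] 'bcb' = {S}
  T[0,3] 'babc' = ∅
  T[1,4] 'abcb' = ∅
  T[0,4] 'babcb' = ∅

S ∉ T[0,4] ⇒ NO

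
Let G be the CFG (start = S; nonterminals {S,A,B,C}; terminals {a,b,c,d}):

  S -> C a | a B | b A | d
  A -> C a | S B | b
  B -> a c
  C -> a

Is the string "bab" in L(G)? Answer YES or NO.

Convert to CNF:
  S -> C T0 | T0 B | T2 A | d
  A -> C T0 | S B | b
  B -> T0 T1
  C -> a
  T0 -> a
  T1 -> c
  T2 -> b

CYK fill:
  cell(0,0) b: {A,T2}  orig:{A}
  cell(1,1) a: {C,T0}  orig:{C}
  cell(2,2) b: {A,T2}  orig:{A}
  cell(0,1) ba: ∅
  cell(1,2) ab: ∅
  cell(0,2) bab: ∅

S ∉ T[0,2] ⇒ NO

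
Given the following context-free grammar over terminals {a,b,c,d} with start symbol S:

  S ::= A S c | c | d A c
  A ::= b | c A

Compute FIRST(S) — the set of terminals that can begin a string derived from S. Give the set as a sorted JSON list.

FIRST iteration:
pass 1:
  A via A→b: +{b}
  A via A→c A: +{c}
  S via S→A S c: +{b,c}
  S via S→d A c: +{d}
  S: {b,c,d}  A: {b,c}
pass 2: — fixpoint
  S: {b,c,d}  A: {b,c}

FIRST(S) = ["b", "c", "d"]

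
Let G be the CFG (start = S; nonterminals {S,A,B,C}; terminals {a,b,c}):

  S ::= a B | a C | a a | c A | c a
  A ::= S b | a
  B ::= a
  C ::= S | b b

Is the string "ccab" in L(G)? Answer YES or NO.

Convert to CNF:
  S -> T1 B | T1 C | T1 T1 | T2 A | T2 T1
  A -> S T0 | a
  B -> a
  C -> T0 T0 | T1 B | T1 C | T1 T1 | T2 A | T2 T1
  T0 -> b
  T1 -> a
  T2 -> c

CYK fill:
  T[0,0] 'c' = {T2}  orig:{}
  T[1,1] 'c' = {T2}  orig:{}
  T[2,2] 'a' = {A,B,T1}  orig:{A,B}
  T[3,3] 'b' = {T0}  orig:{}
  T[0,1] 'cc' = ∅
  T[1,2] 'ca' = {C,S}
  T[2,3] 'ab' = ∅
  T[0,2] 'cca' = ∅
  T[1,3] 'cab' = {A}
  T[0,3] 'ccab' = {C,S}

S ∈ T[0,3] ⇒ YES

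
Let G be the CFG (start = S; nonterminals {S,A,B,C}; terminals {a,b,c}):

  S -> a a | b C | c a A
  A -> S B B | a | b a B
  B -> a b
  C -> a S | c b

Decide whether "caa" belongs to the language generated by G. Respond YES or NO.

CNF form of G:
  S -> T0 C | T1 T1 | T2 X5
  A -> S X3 | T0 X4 | a
  B -> T1 T0
  C -> T1 S | T2 T0
  T0 -> b
  T1 -> a
  T2 -> c
  X3 -> B B
  X4 -> T1 B
  X5 -> T1 A

Fill CYK table bottom-up:
  cell(0,0) c: {T2}  orig:{}
  cell(1,1) a: {A,T1}  orig:{A}
  cell(2,2) a: {A,T1}  orig:{A}
  cell(0,1) ca: ∅
  cell(1,2) aa: {S,X5}  orig:{S}
  cell(0,2) caa: {S}

S ∈ T[0,2] ⇒ YES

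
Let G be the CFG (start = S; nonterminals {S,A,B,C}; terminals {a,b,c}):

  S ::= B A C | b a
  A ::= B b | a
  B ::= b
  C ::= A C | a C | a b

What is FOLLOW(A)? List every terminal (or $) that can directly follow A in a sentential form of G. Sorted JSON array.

FIRST sets, iterate to fixpoint:
pass 1:
  A via A→a: +{a}
  B via B→b: +{b}
  C via C→A C: +{a}
  S via S→B A C: +{b}
  S: {b}  A: {a}  B: {b}  C: {a}
pass 2:
  A via A→B b: +{b}
  C via C→A C: +{b}
  S: {b}  A: {a,b}  B: {b}  C: {a,b}
pass 3: — fixpoint
  S: {b}  A: {a,b}  B: {b}  C: {a,b}

Compute FOLLOW by fixpoint:
FOLLOW(S) := {$}
[1]
  A→B b: FOLLOW(B) ⊇ FIRST(b) = {b}; new: +{b}
  C→A C: FOLLOW(A) ⊇ FIRST(C) = {a,b}; new: +{a,b}
  S→B A C: FOLLOW(B) ⊇ FIRST(A) = {a,b}; new: +{a}
  S→B A C: FOLLOW(C) ⊇ FOLLOW(S) ⊇ {$}; new: +{$}
  FOLLOW(S)={$}  FOLLOW(A)={a,b}  FOLLOW(B)={a,b}  FOLLOW(C)={$}
[2] — fixpoint
  FOLLOW(S)={$}  FOLLOW(A)={a,b}  FOLLOW(B)={a,b}  FOLLOW(C)={$}

FOLLOW(A) = ["a", "b"]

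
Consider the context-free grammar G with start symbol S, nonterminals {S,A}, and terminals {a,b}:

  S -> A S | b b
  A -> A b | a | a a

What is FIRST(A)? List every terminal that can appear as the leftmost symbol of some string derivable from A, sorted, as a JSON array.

FIRST iteration:
round 1:
  A via A→a: +{a}
  S via S→A S: +{a}
  S via S→b b: +{b}
  FIRST[S]={a,b}  FIRST[A]={a}
round 2: done
  FIRST[S]={a,b}  FIRST[A]={a}

FIRST(A) = ["a"]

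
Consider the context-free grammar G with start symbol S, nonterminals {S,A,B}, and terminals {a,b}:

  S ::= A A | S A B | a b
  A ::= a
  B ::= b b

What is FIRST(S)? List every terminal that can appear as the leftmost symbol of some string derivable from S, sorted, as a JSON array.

FIRST iteration:
pass 1:
  A via A→a: +{a}
  B via B→b b: +{b}
  S via S→A A: +{a}
  FIRST(S)={a}  FIRST(A)={a}  FIRST(B)={b}
pass 2: (no change)
  FIRST(S)={a}  FIRST(A)={a}  FIRST(B)={b}

FIRST(S) = ["a"]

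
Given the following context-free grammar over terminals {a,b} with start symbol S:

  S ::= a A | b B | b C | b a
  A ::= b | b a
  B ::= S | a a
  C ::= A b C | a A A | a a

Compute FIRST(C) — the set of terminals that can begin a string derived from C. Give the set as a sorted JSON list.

FIRST iteration:
[1]
  A via A→b: +{b}
  B via B→a a: +{a}
  C via C→A b C: +{b}
  C via C→a A A: +{a}
  S via S→a A: +{a}
  S via S→b B: +{b}
  FIRST(S)={a,b}  FIRST(A)={b}  FIRST(B)={a}  FIRST(C)={a,b}
[2]
  B via B→S: +{b}
  FIRST(S)={a,b}  FIRST(A)={b}  FIRST(B)={a,b}  FIRST(C)={a,b}
[3] (no change)
  FIRST(S)={a,b}  FIRST(A)={b}  FIRST(B)={a,b}  FIRST(C)={a,b}

FIRST(C) = ["a", "b"]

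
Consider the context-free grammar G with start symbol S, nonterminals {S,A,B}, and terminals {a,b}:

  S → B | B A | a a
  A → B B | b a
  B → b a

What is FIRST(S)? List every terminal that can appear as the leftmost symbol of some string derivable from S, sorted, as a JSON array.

Compute FIRST by fixpoint:
[1]
  A via A→b a: +{b}
  B via B→b a: +{b}
  S via S→B: +{b}
  S via S→a a: +{a}
  FIRST(S)={a,b}  FIRST(A)={b}  FIRST(B)={b}
[2] (no change)
  FIRST(S)={a,b}  FIRST(A)={b}  FIRST(B)={b}

FIRST(S) = ["a", "b"]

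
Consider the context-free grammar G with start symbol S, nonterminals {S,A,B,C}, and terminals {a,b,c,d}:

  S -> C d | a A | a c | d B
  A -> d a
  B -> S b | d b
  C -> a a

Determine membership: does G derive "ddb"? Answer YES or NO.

CNF form of G:
  S -> C T0 | T0 B | T1 A | T1 T3
  A -> T0 T1
  B -> S T2 | T0 T2
  C -> T1 T1
  T0 -> d
  T1 -> a
  T2 -> b
  T3 -> c

CYK table (by increasing span):
  cell(0,0) d: {T0}  orig:{}
  cell(1,1) d: {T0}  orig:{}
  cell(2,2) b: {T2}  orig:{}
  cell(0,1) dd: ∅
  cell(1,2) db: {B}
  cell(0,2) ddb: {S}

S ∈ T[0,2] ⇒ YES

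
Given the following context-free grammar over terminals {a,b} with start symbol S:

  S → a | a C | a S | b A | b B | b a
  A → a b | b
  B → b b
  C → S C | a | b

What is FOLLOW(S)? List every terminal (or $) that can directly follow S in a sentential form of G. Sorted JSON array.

Compute FIRST by fixpoint:
round 1:
  A via A→a b: +{a}
  A via A→b: +{b}
  B via B→b b: +{b}
  C via C→a: +{a}
  C via C→b: +{b}
  S via S→a: +{a}
  S via S→b A: +{b}
  FIRST(S)={a,b}  FIRST(A)={a,b}  FIRST(B)={b}  FIRST(C)={a,b}
round 2: — fixpoint
  FIRST(S)={a,b}  FIRST(A)={a,b}  FIRST(B)={b}  FIRST(C)={a,b}

FOLLOW iteration:
seed FOLLOW(S) with $
pass 1:
  C→S C: FOLLOW(S) ⊇ FIRST(C) = {a,b}; new: +{a,b}
  S→a C: FOLLOW(C) ⊇ FOLLOW(S) ⊇ {$,a,b}; new: +{$,a,b}
  S→b A: FOLLOW(A) ⊇ FOLLOW(S) ⊇ {$,a,b}; new: +{$,a,b}
  S→b B: FOLLOW(B) ⊇ FOLLOW(S) ⊇ {$,a,b}; new: +{$,a,b}
  FOLLOW(S)={$,a,b}  FOLLOW(A)={$,a,b}  FOLLOW(B)={$,a,b}  FOLLOW(C)={$,a,b}
pass 2: (stable)
  FOLLOW(S)={$,a,b}  FOLLOW(A)={$,a,b}  FOLLOW(B)={$,a,b}  FOLLOW(C)={$,a,b}

FOLLOW(S) = ["$", "a", "b"]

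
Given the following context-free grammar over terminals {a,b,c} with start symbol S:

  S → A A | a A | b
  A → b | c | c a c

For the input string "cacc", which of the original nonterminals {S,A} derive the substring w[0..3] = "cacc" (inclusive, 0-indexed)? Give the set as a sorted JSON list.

CNF form of G:
  S -> A A | T1 A | b
  A -> T0 X2 | b | c
  T0 -> c
  T1 -> a
  X2 -> T1 T0

Fill CYK table bottom-up — only the sub-triangle for w[0..3]:
  [0..0]={A,T0}  "c"  orig:{A}
  [1..1]={T1}  "a"  orig:{}
  [2..2]={A,T0}  "c"  orig:{A}
  [3..3]={A,T0}  "c"  orig:{A}
  [0..1]=∅  "ca"
  [1..2]={S,X2}  "ac"  orig:{S}
  [2..3]={S}  "cc"
  [0..2]={A}  "cac"
  [1..3]=∅  "acc"
  [0..3]={S}  "cacc"

Original NTs in T[0,3] deriving "cacc": ["S"]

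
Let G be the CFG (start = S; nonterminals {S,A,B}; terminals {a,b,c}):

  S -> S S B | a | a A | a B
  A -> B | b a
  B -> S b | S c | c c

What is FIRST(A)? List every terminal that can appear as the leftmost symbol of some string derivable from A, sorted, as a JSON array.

FIRST iteration:
iter 1:
  A via A→b a: +{b}
  B via B→c c: +{c}
  S via S→a: +{a}
  S: {a}  A: {b}  B: {c}
iter 2:
  A via A→B: +{c}
  B via B→S b: +{a}
  S: {a}  A: {b,c}  B: {a,c}
iter 3:
  A via A→B: +{a}
  S: {a}  A: {a,b,c}  B: {a,c}
iter 4: (no change)
  S: {a}  A: {a,b,c}  B: {a,c}

FIRST(A) = ["a", "b", "c"]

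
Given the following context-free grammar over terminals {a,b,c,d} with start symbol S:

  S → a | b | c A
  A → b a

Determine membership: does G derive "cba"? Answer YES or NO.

CNF form of G:
  S -> T2 A | a | b
  A -> T0 T1
  T0 -> b
  T1 -> a
  T2 -> c

Fill CYK table bottom-up:
  T[0,0] 'c' = {T2}  orig:{}
  T[1,1] 'b' = {S,T0}  orig:{S}
  T[2,2] 'a' = {S,T1}  orig:{S}
  T[0,1] 'cb' = ∅
  T[1,2] 'ba' = {A}
  T[0,2] 'cba' = {S}

S ∈ T[0,2] ⇒ YES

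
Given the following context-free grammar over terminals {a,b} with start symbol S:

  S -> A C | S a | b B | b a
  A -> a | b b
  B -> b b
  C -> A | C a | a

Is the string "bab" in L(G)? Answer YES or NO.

CNF form of G:
  S -> A C | S T1 | T0 B | T0 T1
  A -> T0 T0 | a
  B -> T0 T0
  C -> C T1 | T0 T0 | a
  T0 -> b
  T1 -> a

CYK fill:
  T[0,0] 'b' = {T0}  orig:{}
  T[1,1] 'a' = {A,C,T1}  orig:{A,C}
  T[2,2] 'b' = {T0}  orig:{}
  T[0,1] 'ba' = {S}
  T[1,2] 'ab' = ∅
  T[0,2] 'bab' = ∅

S ∉ T[0,2] ⇒ NO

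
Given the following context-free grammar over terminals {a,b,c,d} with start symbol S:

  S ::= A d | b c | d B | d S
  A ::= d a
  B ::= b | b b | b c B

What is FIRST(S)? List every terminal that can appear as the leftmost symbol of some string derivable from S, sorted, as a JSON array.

FIRST iteration:
round 1:
  A via A→d a: +{d}
  B via B→b: +{b}
  S via S→A d: +{d}
  S via S→b c: +{b}
  S: {b,d}  A: {d}  B: {b}
round 2: done
  S: {b,d}  A: {d}  B: {b}

FIRST(S) = ["b", "d"]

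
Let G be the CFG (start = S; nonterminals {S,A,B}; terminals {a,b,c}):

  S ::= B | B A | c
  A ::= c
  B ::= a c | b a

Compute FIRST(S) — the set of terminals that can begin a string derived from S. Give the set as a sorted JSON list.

FIRST sets, iterate to fixpoint:
iter 1:
  A via A→c: +{c}
  B via B→a c: +{a}
  B via B→b a: +{b}
  S via S→B: +{a,b}
  S via S→c: +{c}
  FIRST(S)={a,b,c}  FIRST(A)={c}  FIRST(B)={a,b}
iter 2: done
  FIRST(S)={a,b,c}  FIRST(A)={c}  FIRST(B)={a,b}

FIRST(S) = ["a", "b", "c"]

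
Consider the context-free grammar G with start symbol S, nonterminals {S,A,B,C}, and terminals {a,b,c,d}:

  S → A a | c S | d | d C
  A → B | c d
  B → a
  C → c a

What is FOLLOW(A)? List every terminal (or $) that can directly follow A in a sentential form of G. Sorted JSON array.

Compute FIRST by fixpoint:
pass 1:
  A via A→c d: +{c}
  B via B→a: +{a}
  C via C→c a: +{c}
  S via S→A a: +{c}
  S via S→d: +{d}
  FIRST[S]={c,d}  FIRST[A]={c}  FIRST[B]={a}  FIRST[C]={c}
pass 2:
  A via A→B: +{a}
  S via S→A a: +{a}
  FIRST[S]={a,c,d}  FIRST[A]={a,c}  FIRST[B]={a}  FIRST[C]={c}
pass 3: (no change)
  FIRST[S]={a,c,d}  FIRST[A]={a,c}  FIRST[B]={a}  FIRST[C]={c}

Compute FOLLOW by fixpoint:
FOLLOW(S) := {$}
round 1:
  S→A a: FOLLOW(A) ⊇ FIRST(a) = {a}; new: +{a}
  S→d C: FOLLOW(C) ⊇ FOLLOW(S) ⊇ {$}; new: +{$}
  FOLLOW(S)={$}  FOLLOW(A)={a}  FOLLOW(B)={}  FOLLOW(C)={$}
round 2:
  A→B: FOLLOW(B) ⊇ FOLLOW(A) ⊇ {a}; new: +{a}
  FOLLOW(S)={$}  FOLLOW(A)={a}  FOLLOW(B)={a}  FOLLOW(C)={$}
round 3: (no change)
  FOLLOW(S)={$}  FOLLOW(A)={a}  FOLLOW(B)={a}  FOLLOW(C)={$}

FOLLOW(A) = ["a"]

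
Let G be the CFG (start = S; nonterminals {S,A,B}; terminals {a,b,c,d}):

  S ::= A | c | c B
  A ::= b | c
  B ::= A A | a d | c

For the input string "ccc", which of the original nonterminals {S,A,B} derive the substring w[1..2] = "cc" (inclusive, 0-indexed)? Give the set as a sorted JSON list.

CNF form of G:
  S -> T2 B | b | c
  A -> b | c
  B -> A A | T0 T1 | c
  T0 -> a
  T1 -> d
  T2 -> c

CYK fill, restricted to cells inside w[1..2]:
  cell(1,1) c: {A,B,S,T2}  orig:{A,B,S}
  cell(2,2) c: {A,B,S,T2}  orig:{A,B,S}
  cell(1,2) cc: {B,S}

Original NTs in T[1,2] deriving "cc": ["B", "S"]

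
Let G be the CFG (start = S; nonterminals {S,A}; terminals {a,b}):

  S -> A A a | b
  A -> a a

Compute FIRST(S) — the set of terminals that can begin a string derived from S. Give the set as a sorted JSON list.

Compute FIRST by fixpoint:
iter 1:
  A via A→a a: +{a}
  S via S→A A a: +{a}
  S via S→b: +{b}
  FIRST(S)={a,b}  FIRST(A)={a}
iter 2: done
  FIRST(S)={a,b}  FIRST(A)={a}

FIRST(S) = ["a", "b"]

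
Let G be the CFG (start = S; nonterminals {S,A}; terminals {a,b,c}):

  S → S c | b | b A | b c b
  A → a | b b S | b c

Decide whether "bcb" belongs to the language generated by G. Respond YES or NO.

CNF form of G:
  S -> S T1 | T0 A | T0 X3 | b
  A -> T0 T1 | T0 X2 | a
  T0 -> b
  T1 -> c
  X2 -> T0 S
  X3 -> T1 T0

CYK table (by increasing span):
  T[0,0] 'b' = {S,T0}  orig:{S}
  T[1,1] 'c' = {T1}  orig:{}
  T[2,2] 'b' = {S,T0}  orig:{S}
  T[0,1] 'bc' = {A,S}
  T[1,2] 'cb' = {X3}  orig:{}
  T[0,2] 'bcb' = {S}

S ∈ T[0,2] ⇒ YES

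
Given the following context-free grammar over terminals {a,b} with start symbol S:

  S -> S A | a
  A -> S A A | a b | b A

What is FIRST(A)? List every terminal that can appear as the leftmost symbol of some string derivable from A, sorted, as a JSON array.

Compute FIRST by fixpoint:
pass 1:
  A via A→a b: +{a}
  A via A→b A: +{b}
  S via S→a: +{a}
  S: {a}  A: {a,b}
pass 2: done
  S: {a}  A: {a,b}

FIRST(A) = ["a", "b"]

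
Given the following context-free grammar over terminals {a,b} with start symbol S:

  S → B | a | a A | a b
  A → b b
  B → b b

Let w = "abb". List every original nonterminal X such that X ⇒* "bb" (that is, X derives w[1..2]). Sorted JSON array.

Convert to CNF:
  S -> T0 T0 | T1 A | T1 T0 | a
  A -> T0 T0
  B -> T0 T0
  T0 -> b
  T1 -> a

Fill CYK table bottom-up — only the sub-triangle for w[1..2]:
  T[1,1] 'b' = {T0}  orig:{}
  T[2,2] 'b' = {T0}  orig:{}
  T[1,2] 'bb' = {A,B,S}

Original NTs in T[1,2] deriving "bb": ["A", "B", "S"]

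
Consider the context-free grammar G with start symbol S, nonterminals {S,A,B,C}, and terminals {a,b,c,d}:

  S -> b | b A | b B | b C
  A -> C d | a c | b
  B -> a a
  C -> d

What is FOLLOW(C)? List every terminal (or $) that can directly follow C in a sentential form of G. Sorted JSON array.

FIRST sets, iterate to fixpoint:
round 1:
  A via A→a c: +{a}
  A via A→b: +{b}
  B via B→a a: +{a}
  C via C→d: +{d}
  S via S→b: +{b}
  FIRST[S]={b}  FIRST[A]={a,b}  FIRST[B]={a}  FIRST[C]={d}
round 2:
  A via A→C d: +{d}
  FIRST[S]={b}  FIRST[A]={a,b,d}  FIRST[B]={a}  FIRST[C]={d}
round 3: (no change)
  FIRST[S]={b}  FIRST[A]={a,b,d}  FIRST[B]={a}  FIRST[C]={d}

Compute FOLLOW by fixpoint:
initialize: $ ∈ FOLLOW(S)
round 1:
  A→C d: FOLLOW(C) ⊇ FIRST(d) = {d}; new: +{d}
  S→b A: FOLLOW(A) ⊇ FOLLOW(S) ⊇ {$}; new: +{$}
  S→b B: FOLLOW(B) ⊇ FOLLOW(S) ⊇ {$}; new: +{$}
  S→b C: FOLLOW(C) ⊇ FOLLOW(S) ⊇ {$}; new: +{$}
  FOLLOW(S)={$}  FOLLOW(A)={$}  FOLLOW(B)={$}  FOLLOW(C)={$,d}
round 2: (stable)
  FOLLOW(S)={$}  FOLLOW(A)={$}  FOLLOW(B)={$}  FOLLOW(C)={$,d}

FOLLOW(C) = ["$", "d"]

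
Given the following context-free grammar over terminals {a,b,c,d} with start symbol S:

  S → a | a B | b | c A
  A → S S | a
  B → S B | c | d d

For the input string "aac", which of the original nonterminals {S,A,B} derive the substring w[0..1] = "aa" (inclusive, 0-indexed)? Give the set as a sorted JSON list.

Convert to CNF:
  S -> T1 B | T2 A | a | b
  A -> S S | a
  B -> S B | T0 T0 | c
  T0 -> d
  T1 -> a
  T2 -> c

Fill CYK table bottom-up, restricted to cells inside w[0..1]:
  cell(0,0) a: {A,S,T1}  orig:{A,S}
  cell(1,1) a: {A,S,T1}  orig:{A,S}
  cell(0,1) aa: {A}

Original NTs in T[0,1] deriving "aa": ["A"]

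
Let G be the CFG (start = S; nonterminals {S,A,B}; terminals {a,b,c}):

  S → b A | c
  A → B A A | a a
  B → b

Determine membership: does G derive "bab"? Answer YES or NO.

CNF form of G:
  S -> T1 A | c
  A -> B X2 | T0 T0
  B -> b
  T0 -> a
  T1 -> b
  X2 -> A A

CYK fill:
  [0..0]={B,T1}  "b"  orig:{B}
  [1..1]={T0}  "a"  orig:{}
  [2..2]={B,T1}  "b"  orig:{B}
  [0..1]=∅  "ba"
  [1..2]=∅  "ab"
  [0..2]=∅  "bab"

S ∉ T[0,2] ⇒ NO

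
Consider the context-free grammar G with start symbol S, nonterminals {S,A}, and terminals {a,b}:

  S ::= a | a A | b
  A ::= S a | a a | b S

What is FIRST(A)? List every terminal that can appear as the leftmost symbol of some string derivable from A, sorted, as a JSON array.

FIRST sets, iterate to fixpoint:
[1]
  A via A→a a: +{a}
  A via A→b S: +{b}
  S via S→a: +{a}
  S via S→b: +{b}
  FIRST(S)={a,b}  FIRST(A)={a,b}
[2] done
  FIRST(S)={a,b}  FIRST(A)={a,b}

FIRST(A) = ["a", "b"]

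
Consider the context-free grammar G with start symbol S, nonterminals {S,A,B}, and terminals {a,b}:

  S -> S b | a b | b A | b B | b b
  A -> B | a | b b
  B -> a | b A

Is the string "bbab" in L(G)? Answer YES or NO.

CNF form of G:
  S -> S T0 | T0 A | T0 B | T0 T0 | T1 T0
  A -> T0 A | T0 T0 | a
  B -> T0 A | a
  T0 -> b
  T1 -> a

CYK table (by increasing span):
  [0..0]={T0}  "b"  orig:{}
  [1..1]={T0}  "b"  orig:{}
  [2..2]={A,B,T1}  "a"  orig:{A,B}
  [3..3]={T0}  "b"  orig:{}
  [0..1]={A,S}  "bb"
  [1..2]={A,B,S}  "ba"
  [2..3]={S}  "ab"
  [0..2]={A,B,S}  "bba"
  [1..3]={S}  "bab"
  [0..3]={S}  "bbab"

S ∈ T[0,3] ⇒ YES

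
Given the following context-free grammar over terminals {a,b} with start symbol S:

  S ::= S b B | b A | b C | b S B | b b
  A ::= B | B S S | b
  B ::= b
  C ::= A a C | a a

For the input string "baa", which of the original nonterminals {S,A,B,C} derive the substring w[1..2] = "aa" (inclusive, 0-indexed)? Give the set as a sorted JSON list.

CNF form of G:
  S -> S X4 | T1 A | T1 C | T1 T1 | T1 X5
  A -> B X2 | b
  B -> b
  C -> A X3 | T0 T0
  T0 -> a
  T1 -> b
  X2 -> S S
  X3 -> T0 C
  X4 -> T1 B
  X5 -> S B

CYK table (by increasing span) (cells [i..j] with 1 ≤ i ≤ j ≤ 2 only):
  T[1,1] 'a' = {T0}  orig:{}
  T[2,2] 'a' = {T0}  orig:{}
  T[1,2] 'aa' = {C}

Original NTs in T[1,2] deriving "aa": ["C"]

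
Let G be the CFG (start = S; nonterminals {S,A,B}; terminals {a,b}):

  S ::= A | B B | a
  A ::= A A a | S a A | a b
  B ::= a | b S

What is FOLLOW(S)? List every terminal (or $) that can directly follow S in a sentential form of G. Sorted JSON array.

FIRST iteration:
[1]
  A via A→a b: +{a}
  B via B→a: +{a}
  B via B→b S: +{b}
  S via S→A: +{a}
  S via S→B B: +{b}
  FIRST[S]={a,b}  FIRST[A]={a}  FIRST[B]={a,b}
[2]
  A via A→S a A: +{b}
  FIRST[S]={a,b}  FIRST[A]={a,b}  FIRST[B]={a,b}
[3] (no change)
  FIRST[S]={a,b}  FIRST[A]={a,b}  FIRST[B]={a,b}

FOLLOW sets:
FOLLOW(S) := {$}
[1]
  A→A A a: FOLLOW(A) ⊇ FIRST(A) = {a,b}; new: +{a,b}
  A→S a A: FOLLOW(S) ⊇ FIRST(a) = {a}; new: +{a}
  S→A: FOLLOW(A) ⊇ FOLLOW(S) ⊇ {$,a}; new: +{$}
  S→B B: FOLLOW(B) ⊇ FIRST(B) = {a,b}; new: +{a,b}
  S→B B: FOLLOW(B) ⊇ FOLLOW(S) ⊇ {$,a}; new: +{$}
  FOLLOW[S]={$,a}  FOLLOW[A]={$,a,b}  FOLLOW[B]={$,a,b}
[2]
  B→b S: FOLLOW(S) ⊇ FOLLOW(B) ⊇ {$,a,b}; new: +{b}
  FOLLOW[S]={$,a,b}  FOLLOW[A]={$,a,b}  FOLLOW[B]={$,a,b}
[3] (stable)
  FOLLOW[S]={$,a,b}  FOLLOW[A]={$,a,b}  FOLLOW[B]={$,a,b}

FOLLOW(S) = ["$", "a", "b"]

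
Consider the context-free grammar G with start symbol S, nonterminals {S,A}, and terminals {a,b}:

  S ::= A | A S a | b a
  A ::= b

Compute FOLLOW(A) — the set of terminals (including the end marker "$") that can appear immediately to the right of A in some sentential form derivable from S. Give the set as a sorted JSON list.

FIRST sets, iterate to fixpoint:
pass 1:
  A via A→b: +{b}
  S via S→A: +{b}
  FIRST(S)={b}  FIRST(A)={b}
pass 2: done
  FIRST(S)={b}  FIRST(A)={b}

FOLLOW iteration:
FOLLOW(S) := {$}
pass 1:
  S→A: FOLLOW(A) ⊇ FOLLOW(S) ⊇ {$}; new: +{$}
  S→A S a: FOLLOW(A) ⊇ FIRST(S) = {b}; new: +{b}
  S→A S a: FOLLOW(S) ⊇ FIRST(a) = {a}; new: +{a}
  FOLLOW[S]={$,a}  FOLLOW[A]={$,b}
pass 2:
  S→A: FOLLOW(A) ⊇ FOLLOW(S) ⊇ {$,a}; new: +{a}
  FOLLOW[S]={$,a}  FOLLOW[A]={$,a,b}
pass 3: (stable)
  FOLLOW[S]={$,a}  FOLLOW[A]={$,a,b}

FOLLOW(A) = ["$", "a", "b"]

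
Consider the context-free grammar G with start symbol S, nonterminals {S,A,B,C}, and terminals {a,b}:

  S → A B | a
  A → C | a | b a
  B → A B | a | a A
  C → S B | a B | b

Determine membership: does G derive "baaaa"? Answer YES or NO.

Convert to CNF:
  S -> A B | a
  A -> S B | T0 B | T1 T0 | a | b
  B -> A B | T0 A | a
  C -> S B | T0 B | b
  T0 -> a
  T1 -> b

CYK table (by increasing span):
  [0..0]={A,C,T1}  "b"  orig:{A,C}
  [1..1]={A,B,S,T0}  "a"  orig:{A,B,S}
  [2..2]={A,B,S,T0}  "a"  orig:{A,B,S}
  [3..3]={A,B,S,T0}  "a"  orig:{A,B,S}
  [4..4]={A,B,S,T0}  "a"  orig:{A,B,S}
  [0..1]={A,B,S}  "ba"
  [1..2]={A,B,C,S}  "aa"
  [2..3]={A,B,C,S}  "aa"
  [3..4]={A,B,C,S}  "aa"
  [0..2]={A,B,C,S}  "baa"
  [1..3]={A,B,C,S}  "aaa"
  [2..4]={A,B,C,S}  "aaa"
  [0..3]={A,B,C,S}  "baaa"
  [1..4]={A,B,C,S}  "aaaa"
  [0..4]={A,B,C,S}  "baaaa"

S ∈ T[0,4] ⇒ YES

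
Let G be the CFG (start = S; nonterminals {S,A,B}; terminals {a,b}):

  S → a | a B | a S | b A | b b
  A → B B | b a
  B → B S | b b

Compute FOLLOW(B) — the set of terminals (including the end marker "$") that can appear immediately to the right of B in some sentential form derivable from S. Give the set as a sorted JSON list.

FIRST iteration:
pass 1:
  A via A→b a: +{b}
  B via B→b b: +{b}
  S via S→a: +{a}
  S via S→b A: +{b}
  FIRST[S]={a,b}  FIRST[A]={b}  FIRST[B]={b}
pass 2: (stable)
  FIRST[S]={a,b}  FIRST[A]={b}  FIRST[B]={b}

FOLLOW iteration:
initialize: $ ∈ FOLLOW(S)
iter 1:
  A→B B: FOLLOW(B) ⊇ FIRST(B) = {b}; new: +{b}
  B→B S: FOLLOW(B) ⊇ FIRST(S) = {a,b}; new: +{a}
  B→B S: FOLLOW(S) ⊇ FOLLOW(B) ⊇ {a,b}; new: +{a,b}
  S→a B: FOLLOW(B) ⊇ FOLLOW(S) ⊇ {$,a,b}; new: +{$}
  S→b A: FOLLOW(A) ⊇ FOLLOW(S) ⊇ {$,a,b}; new: +{$,a,b}
  FOLLOW[S]={$,a,b}  FOLLOW[A]={$,a,b}  FOLLOW[B]={$,a,b}
iter 2: done
  FOLLOW[S]={$,a,b}  FOLLOW[A]={$,a,b}  FOLLOW[B]={$,a,b}

FOLLOW(B) = ["$", "a", "b"]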